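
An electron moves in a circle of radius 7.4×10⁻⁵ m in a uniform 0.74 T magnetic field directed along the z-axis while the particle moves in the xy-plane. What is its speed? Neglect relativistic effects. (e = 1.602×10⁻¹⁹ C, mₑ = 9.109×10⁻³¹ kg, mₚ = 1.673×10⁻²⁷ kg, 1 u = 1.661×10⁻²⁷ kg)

v ≈ 9.6×10⁶ m/s

From |q|vB = mv²/r, v = |q|Br/m.
v = (1.602×10⁻¹⁹)(0.74)(7.4×10⁻⁵)/9.109×10⁻³¹ ≈ 9.6×10⁶ m/s.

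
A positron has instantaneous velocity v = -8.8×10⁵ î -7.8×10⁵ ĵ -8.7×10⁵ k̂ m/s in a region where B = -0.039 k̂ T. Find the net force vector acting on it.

F ≈ (4.87×10⁻¹⁵, -5.50×10⁻¹⁵, 0) N

v×B = (3.04×10⁴, -3.43×10⁴, 0) N/C.
F = q v×B = (1.602×10⁻¹⁹ C)·(3.04×10⁴, -3.43×10⁴, 0) = (4.87×10⁻¹⁵, -5.50×10⁻¹⁵, 0) N.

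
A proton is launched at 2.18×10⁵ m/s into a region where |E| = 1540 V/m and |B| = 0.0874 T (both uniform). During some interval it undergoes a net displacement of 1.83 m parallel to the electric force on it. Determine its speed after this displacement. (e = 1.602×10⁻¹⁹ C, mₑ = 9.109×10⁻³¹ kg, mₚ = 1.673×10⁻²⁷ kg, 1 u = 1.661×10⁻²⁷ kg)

v_f ≈ 7.66×10⁵ m/s

B does no work; ΔKE = |q|E d.
½mv_f² = ½mv₀² + |q|Ed = ½(1.673×10⁻²⁷)(2.18×10⁵)² + (1.602×10⁻¹⁹)(1540)(1.83) ≈ 3.975×10⁻¹⁷ J + 4.515×10⁻¹⁶ J ≈ 4.912×10⁻¹⁶ J.
v_f = √(2·4.912×10⁻¹⁶/1.673×10⁻²⁷) ≈ 7.66×10⁵ m/s.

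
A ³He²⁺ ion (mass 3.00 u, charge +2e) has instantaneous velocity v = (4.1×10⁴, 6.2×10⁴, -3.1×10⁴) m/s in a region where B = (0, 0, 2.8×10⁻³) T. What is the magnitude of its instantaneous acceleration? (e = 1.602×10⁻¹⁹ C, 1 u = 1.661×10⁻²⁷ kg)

|a| ≈ 1.34×10¹⁰ m/s²

v×B = (174, -115, 0) N/C.
F = q v×B = (3.204×10⁻¹⁹ C)·(174, -115, 0) = (5.56×10⁻¹⁷, -3.68×10⁻¹⁷, 0) N.
|a| = |F|/m = 6.668×10⁻¹⁷/4.983×10⁻²⁷ ≈ 1.34×10¹⁰ m/s².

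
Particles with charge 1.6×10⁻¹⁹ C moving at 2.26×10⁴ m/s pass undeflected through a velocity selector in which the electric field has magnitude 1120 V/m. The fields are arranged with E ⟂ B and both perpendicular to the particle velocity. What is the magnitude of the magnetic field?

Balance of forces in the selector: qE = qvB ⇒ B = E/v.
B = 1120/2.26×10⁴ = 0.0496 T.

B = 0.0496 T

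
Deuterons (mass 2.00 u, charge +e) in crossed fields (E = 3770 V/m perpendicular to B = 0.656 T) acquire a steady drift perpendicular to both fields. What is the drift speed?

v_d ≈ 5750 m/s

In crossed fields the guiding centre drifts at v_d = |E×B|/B² = E/B, independent of charge and mass.
v_d = 3770/0.656 = 5750 m/s.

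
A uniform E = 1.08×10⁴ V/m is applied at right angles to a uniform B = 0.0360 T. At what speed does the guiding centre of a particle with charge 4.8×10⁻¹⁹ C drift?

In crossed fields the guiding centre drifts at v_d = |E×B|/B² = E/B, independent of charge and mass.
v_d = 1.08×10⁴/0.0360 = 3.00×10⁵ m/s.

v_d ≈ 3.00×10⁵ m/s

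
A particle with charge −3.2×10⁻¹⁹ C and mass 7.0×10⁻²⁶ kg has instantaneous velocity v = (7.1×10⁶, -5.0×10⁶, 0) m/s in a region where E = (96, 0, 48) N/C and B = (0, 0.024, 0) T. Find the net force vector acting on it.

v×B = (0, 0, 1.70×10⁵) N/C.
E + v×B = (96.0, 0, 1.70×10⁵) N/C.
F = q(E + v×B) = (−3.2×10⁻¹⁹ C)·(96.0, 0, 1.70×10⁵) = (-3.07×10⁻¹⁷, 0, -5.45×10⁻¹⁴) N.

F ≈ (-3.07×10⁻¹⁷, 0, -5.45×10⁻¹⁴) N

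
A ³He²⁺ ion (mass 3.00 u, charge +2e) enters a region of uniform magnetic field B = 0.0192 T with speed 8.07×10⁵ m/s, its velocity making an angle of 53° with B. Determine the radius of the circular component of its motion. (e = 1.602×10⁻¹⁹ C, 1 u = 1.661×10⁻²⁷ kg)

r ≈ 0.522 m

v⊥ = v sinθ = 8.07×10⁵·sin53° ≈ 6.445×10⁵ m/s.
r = m v⊥/(|q|B) = (4.983×10⁻²⁷)(6.445×10⁵)/((3.204×10⁻¹⁹)(0.0192)) ≈ 0.522 m.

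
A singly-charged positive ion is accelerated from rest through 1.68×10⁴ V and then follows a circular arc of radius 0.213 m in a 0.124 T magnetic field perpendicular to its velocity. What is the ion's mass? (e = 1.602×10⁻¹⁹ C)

Combine |q|V = ½mv² and r = mv/(|q|B): eliminate v to get m = qB²r²/(2V).
m = (1.602×10⁻¹⁹)(0.124)²(0.213)²/(2·1.68×10⁴) ≈ 3.33×10⁻²⁷ kg.

m ≈ 3.33×10⁻²⁷ kg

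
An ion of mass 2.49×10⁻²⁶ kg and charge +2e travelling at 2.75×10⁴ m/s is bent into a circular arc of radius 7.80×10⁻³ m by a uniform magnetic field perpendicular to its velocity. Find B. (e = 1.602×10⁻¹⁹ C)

From |q|vB = mv²/r, B = mv/(|q|r).
B = (2.49×10⁻²⁶)(2.75×10⁴)/((3.204×10⁻¹⁹)(7.80×10⁻³)) ≈ 0.274 T.

B ≈ 0.274 T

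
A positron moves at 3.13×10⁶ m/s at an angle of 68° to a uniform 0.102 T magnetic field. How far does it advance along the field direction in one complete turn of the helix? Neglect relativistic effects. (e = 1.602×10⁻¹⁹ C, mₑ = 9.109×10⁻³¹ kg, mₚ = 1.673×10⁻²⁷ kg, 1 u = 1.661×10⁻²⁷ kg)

p ≈ 4.11×10⁻⁴ m

v∥ = v cosθ = 3.13×10⁶·cos68° ≈ 1.173×10⁶ m/s.
T = 2πm/(|q|B) = 2π(9.109×10⁻³¹)/((1.602×10⁻¹⁹)(0.102)) ≈ 3.503×10⁻¹⁰ s.
pitch = v∥ T = (1.173×10⁶)(3.503×10⁻¹⁰) ≈ 4.11×10⁻⁴ m.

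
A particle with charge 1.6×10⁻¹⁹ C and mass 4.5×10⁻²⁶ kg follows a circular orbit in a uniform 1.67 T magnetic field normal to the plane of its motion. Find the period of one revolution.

The cyclotron period depends only on m, q, B: T = 2πm/(|q|B).
T = 2π(4.5×10⁻²⁶)/((1.6×10⁻¹⁹)(1.67)) ≈ 1.06×10⁻⁶ s.

T ≈ 1.06×10⁻⁶ s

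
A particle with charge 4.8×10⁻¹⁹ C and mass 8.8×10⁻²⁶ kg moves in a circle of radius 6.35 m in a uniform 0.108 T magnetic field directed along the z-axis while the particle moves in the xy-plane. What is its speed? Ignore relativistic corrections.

v ≈ 3.74×10⁶ m/s

From |q|vB = mv²/r, v = |q|Br/m.
v = (4.8×10⁻¹⁹)(0.108)(6.35)/8.8×10⁻²⁶ ≈ 3.74×10⁶ m/s.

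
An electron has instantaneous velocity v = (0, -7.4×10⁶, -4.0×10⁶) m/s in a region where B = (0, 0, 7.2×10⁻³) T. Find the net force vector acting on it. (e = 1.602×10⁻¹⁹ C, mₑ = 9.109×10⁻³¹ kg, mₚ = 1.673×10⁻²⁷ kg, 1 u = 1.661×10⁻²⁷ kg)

v×B = (-5.33×10⁴, 0, 0) N/C.
F = q v×B = (−1.602×10⁻¹⁹ C)·(-5.33×10⁴, 0, 0) = (8.54×10⁻¹⁵, 0, 0) N.

F ≈ (8.54×10⁻¹⁵, 0, 0) N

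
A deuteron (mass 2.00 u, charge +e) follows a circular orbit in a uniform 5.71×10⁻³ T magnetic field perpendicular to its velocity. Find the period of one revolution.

The cyclotron period depends only on m, q, B: T = 2πm/(|q|B).
T = 2π(3.322×10⁻²⁷)/((1.602×10⁻¹⁹)(5.71×10⁻³)) ≈ 2.28×10⁻⁵ s.

T ≈ 2.28×10⁻⁵ s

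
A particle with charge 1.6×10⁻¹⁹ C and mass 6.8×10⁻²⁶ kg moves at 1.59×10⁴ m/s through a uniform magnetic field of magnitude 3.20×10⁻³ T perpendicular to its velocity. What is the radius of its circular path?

The magnetic force provides the centripetal force: |q|vB = mv²/r.
r = mv/(|q|B) = (6.8×10⁻²⁶)(1.59×10⁴)/((1.6×10⁻¹⁹)(3.20×10⁻³)) ≈ 2.11 m.

r ≈ 2.11 m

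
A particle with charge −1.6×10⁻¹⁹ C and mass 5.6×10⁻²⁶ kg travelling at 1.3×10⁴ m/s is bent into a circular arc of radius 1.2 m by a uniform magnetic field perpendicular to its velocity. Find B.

B ≈ 3.8×10⁻³ T

From |q|vB = mv²/r, B = mv/(|q|r).
B = (5.6×10⁻²⁶)(1.3×10⁴)/((1.6×10⁻¹⁹)(1.2)) ≈ 3.8×10⁻³ T.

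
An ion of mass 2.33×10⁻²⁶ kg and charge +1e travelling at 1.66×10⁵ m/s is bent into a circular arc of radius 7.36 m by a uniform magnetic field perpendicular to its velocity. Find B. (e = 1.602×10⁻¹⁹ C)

B ≈ 3.28×10⁻³ T

From |q|vB = mv²/r, B = mv/(|q|r).
B = (2.33×10⁻²⁶)(1.66×10⁵)/((1.602×10⁻¹⁹)(7.36)) ≈ 3.28×10⁻³ T.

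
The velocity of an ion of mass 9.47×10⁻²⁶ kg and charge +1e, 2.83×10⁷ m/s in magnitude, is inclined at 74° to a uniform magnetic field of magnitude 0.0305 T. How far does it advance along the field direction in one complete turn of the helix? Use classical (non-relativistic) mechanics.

v∥ = v cosθ = 2.83×10⁷·cos74° ≈ 7.801×10⁶ m/s.
T = 2πm/(|q|B) = 2π(9.47×10⁻²⁶)/((1.602×10⁻¹⁹)(0.0305)) ≈ 1.218×10⁻⁴ s.
pitch = v∥ T = (7.801×10⁶)(1.218×10⁻⁴) ≈ 950 m.

p ≈ 950 m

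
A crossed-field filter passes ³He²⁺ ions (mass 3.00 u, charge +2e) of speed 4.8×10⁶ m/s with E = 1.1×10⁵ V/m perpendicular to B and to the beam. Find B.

Balance of forces in the selector: qE = qvB ⇒ B = E/v.
B = 1.1×10⁵/4.8×10⁶ = 0.023 T.

B = 0.023 T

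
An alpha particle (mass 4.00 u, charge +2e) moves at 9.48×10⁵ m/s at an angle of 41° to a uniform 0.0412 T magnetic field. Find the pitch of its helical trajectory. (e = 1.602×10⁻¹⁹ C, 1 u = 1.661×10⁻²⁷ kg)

p ≈ 2.26 m

v∥ = v cosθ = 9.48×10⁵·cos41° ≈ 7.155×10⁵ m/s.
T = 2πm/(|q|B) = 2π(6.644×10⁻²⁷)/((3.204×10⁻¹⁹)(0.0412)) ≈ 3.162×10⁻⁶ s.
pitch = v∥ T = (7.155×10⁵)(3.162×10⁻⁶) ≈ 2.26 m.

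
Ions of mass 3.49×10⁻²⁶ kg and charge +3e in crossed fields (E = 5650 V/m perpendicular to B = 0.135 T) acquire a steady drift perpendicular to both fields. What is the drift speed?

v_d ≈ 4.19×10⁴ m/s

In crossed fields the guiding centre drifts at v_d = |E×B|/B² = E/B, independent of charge and mass.
v_d = 5650/0.135 = 4.19×10⁴ m/s.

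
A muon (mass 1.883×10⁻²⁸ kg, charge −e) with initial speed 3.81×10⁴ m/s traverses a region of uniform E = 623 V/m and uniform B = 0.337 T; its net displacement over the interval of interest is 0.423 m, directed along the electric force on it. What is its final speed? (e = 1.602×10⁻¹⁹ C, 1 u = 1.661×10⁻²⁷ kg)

B does no work; ΔKE = |q|E d.
½mv_f² = ½mv₀² + |q|Ed = ½(1.883×10⁻²⁸)(3.81×10⁴)² + (1.602×10⁻¹⁹)(623)(0.423) ≈ 1.367×10⁻¹⁹ J + 4.222×10⁻¹⁷ J ≈ 4.235×10⁻¹⁷ J.
v_f = √(2·4.235×10⁻¹⁷/1.883×10⁻²⁸) ≈ 6.71×10⁵ m/s.

v_f ≈ 6.71×10⁵ m/s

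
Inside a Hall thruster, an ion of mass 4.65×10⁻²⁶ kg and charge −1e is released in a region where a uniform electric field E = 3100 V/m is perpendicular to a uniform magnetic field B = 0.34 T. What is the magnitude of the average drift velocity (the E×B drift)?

v_d ≈ 9100 m/s

The steady drift has the magnetic force balancing the electric force, so v_d = E/B.
v_d = 3100/0.34 = 9100 m/s.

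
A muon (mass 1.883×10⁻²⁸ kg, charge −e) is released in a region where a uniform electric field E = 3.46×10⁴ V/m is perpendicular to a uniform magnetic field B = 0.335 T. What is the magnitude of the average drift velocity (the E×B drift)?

The E×B drift speed is v_d = E/B.
v_d = 3.46×10⁴/0.335 = 1.03×10⁵ m/s.

v_d ≈ 1.03×10⁵ m/s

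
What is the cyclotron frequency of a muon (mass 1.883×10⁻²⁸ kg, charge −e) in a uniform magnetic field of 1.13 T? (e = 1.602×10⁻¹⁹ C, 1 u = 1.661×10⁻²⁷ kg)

f = |q|B/(2πm).
f = (1.602×10⁻¹⁹)(1.13)/(2π·1.883×10⁻²⁸) ≈ 1.53×10⁸ Hz.

f ≈ 1.53×10⁸ Hz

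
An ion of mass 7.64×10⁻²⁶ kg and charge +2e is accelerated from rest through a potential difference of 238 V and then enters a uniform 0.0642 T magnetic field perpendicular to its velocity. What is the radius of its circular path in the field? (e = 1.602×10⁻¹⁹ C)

r ≈ 0.166 m

Acceleration: |q|V = ½mv² ⇒ v = √(2|q|V/m) = √(2·3.204×10⁻¹⁹·238/7.64×10⁻²⁶) ≈ 4.468×10⁴ m/s.
In the field: r = mv/(|q|B) = (7.64×10⁻²⁶)(4.468×10⁴)/((3.204×10⁻¹⁹)(0.0642)) ≈ 0.166 m.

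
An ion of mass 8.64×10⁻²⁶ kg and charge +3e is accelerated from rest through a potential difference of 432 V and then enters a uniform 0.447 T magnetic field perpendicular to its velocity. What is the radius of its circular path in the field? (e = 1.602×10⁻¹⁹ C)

r ≈ 0.0279 m

Acceleration: |q|V = ½mv² ⇒ v = √(2|q|V/m) = √(2·4.806×10⁻¹⁹·432/8.64×10⁻²⁶) ≈ 6.933×10⁴ m/s.
In the field: r = mv/(|q|B) = (8.64×10⁻²⁶)(6.933×10⁴)/((4.806×10⁻¹⁹)(0.447)) ≈ 0.0279 m.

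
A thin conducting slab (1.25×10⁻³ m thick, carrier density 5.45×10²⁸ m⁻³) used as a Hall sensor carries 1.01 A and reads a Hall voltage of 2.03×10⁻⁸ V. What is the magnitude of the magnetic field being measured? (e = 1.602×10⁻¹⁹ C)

B ≈ 0.219 T

From V_H = IB/(n e t), B = V_H n e t / I.
B = (2.03×10⁻⁸)(5.45×10²⁸)(1.602×10⁻¹⁹)(1.25×10⁻³)/1.01 ≈ 0.219 T.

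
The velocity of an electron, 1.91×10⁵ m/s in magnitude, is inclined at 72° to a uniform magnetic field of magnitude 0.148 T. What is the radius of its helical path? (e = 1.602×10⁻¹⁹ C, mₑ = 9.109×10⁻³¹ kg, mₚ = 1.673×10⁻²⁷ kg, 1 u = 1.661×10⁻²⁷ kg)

r ≈ 6.98×10⁻⁶ m

v⊥ = v sinθ = 1.91×10⁵·sin72° ≈ 1.817×10⁵ m/s.
r = m v⊥/(|q|B) = (9.109×10⁻³¹)(1.817×10⁵)/((1.602×10⁻¹⁹)(0.148)) ≈ 6.98×10⁻⁶ m.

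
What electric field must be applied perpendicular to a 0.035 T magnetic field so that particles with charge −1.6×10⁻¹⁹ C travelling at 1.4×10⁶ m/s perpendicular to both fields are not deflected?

For straight-line motion qE = qvB, so E = vB.
E = 1.4×10⁶ × 0.035 = 4.9×10⁴ V/m.

E = 4.9×10⁴ V/m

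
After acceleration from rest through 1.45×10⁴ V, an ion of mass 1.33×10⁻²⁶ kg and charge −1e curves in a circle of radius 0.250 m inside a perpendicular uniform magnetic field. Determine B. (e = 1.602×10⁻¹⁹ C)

B ≈ 0.196 T

v = √(2|q|V/m) = √(2·1.602×10⁻¹⁹·1.45×10⁴/1.33×10⁻²⁶) ≈ 5.910×10⁵ m/s.
B = mv/(|q|r) = (1.33×10⁻²⁶)(5.910×10⁵)/((1.602×10⁻¹⁹)(0.250)) ≈ 0.196 T.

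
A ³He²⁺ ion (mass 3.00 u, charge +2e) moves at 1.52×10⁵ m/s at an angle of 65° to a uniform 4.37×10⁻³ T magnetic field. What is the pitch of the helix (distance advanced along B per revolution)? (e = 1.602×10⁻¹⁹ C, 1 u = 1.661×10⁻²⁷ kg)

p ≈ 1.44 m

v∥ = v cosθ = 1.52×10⁵·cos65° ≈ 6.424×10⁴ m/s.
T = 2πm/(|q|B) = 2π(4.983×10⁻²⁷)/((3.204×10⁻¹⁹)(4.37×10⁻³)) ≈ 2.236×10⁻⁵ s.
pitch = v∥ T = (6.424×10⁴)(2.236×10⁻⁵) ≈ 1.44 m.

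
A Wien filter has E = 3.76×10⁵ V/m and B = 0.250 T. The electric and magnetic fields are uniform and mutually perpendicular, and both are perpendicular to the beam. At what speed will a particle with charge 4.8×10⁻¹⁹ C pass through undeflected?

v = 1.50×10⁶ m/s

Zero net Lorentz force requires |qE| = |q v×B|, i.e. E = vB.
v = E/B = 3.76×10⁵/0.250 = 1.50×10⁶ m/s.
The result is independent of the particle's charge and mass.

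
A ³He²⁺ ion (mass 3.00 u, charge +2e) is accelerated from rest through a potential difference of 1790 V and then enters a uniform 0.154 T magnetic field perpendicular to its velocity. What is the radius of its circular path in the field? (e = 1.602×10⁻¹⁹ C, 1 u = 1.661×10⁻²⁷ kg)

Acceleration: |q|V = ½mv² ⇒ v = √(2|q|V/m) = √(2·3.204×10⁻¹⁹·1790/4.983×10⁻²⁷) ≈ 4.798×10⁵ m/s.
In the field: r = mv/(|q|B) = (4.983×10⁻²⁷)(4.798×10⁵)/((3.204×10⁻¹⁹)(0.154)) ≈ 0.0485 m.

r ≈ 0.0485 m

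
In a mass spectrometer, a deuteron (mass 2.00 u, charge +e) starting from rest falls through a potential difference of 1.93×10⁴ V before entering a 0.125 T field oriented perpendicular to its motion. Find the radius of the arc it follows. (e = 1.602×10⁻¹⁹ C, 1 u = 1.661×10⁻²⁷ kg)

r ≈ 0.226 m

Acceleration: |q|V = ½mv² ⇒ v = √(2|q|V/m) = √(2·1.602×10⁻¹⁹·1.93×10⁴/3.322×10⁻²⁷) ≈ 1.364×10⁶ m/s.
In the field: r = mv/(|q|B) = (3.322×10⁻²⁷)(1.364×10⁶)/((1.602×10⁻¹⁹)(0.125)) ≈ 0.226 m.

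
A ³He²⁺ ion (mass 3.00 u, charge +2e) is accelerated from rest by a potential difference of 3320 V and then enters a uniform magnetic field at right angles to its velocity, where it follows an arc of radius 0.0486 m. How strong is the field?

v = √(2|q|V/m) = √(2·3.204×10⁻¹⁹·3320/4.983×10⁻²⁷) ≈ 6.534×10⁵ m/s.
B = mv/(|q|r) = (4.983×10⁻²⁷)(6.534×10⁵)/((3.204×10⁻¹⁹)(0.0486)) ≈ 0.209 T.

B ≈ 0.209 T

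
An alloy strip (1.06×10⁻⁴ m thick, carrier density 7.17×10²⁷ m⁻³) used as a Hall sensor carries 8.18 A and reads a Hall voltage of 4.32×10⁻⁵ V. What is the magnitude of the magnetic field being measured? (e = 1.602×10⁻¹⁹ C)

B ≈ 0.643 T

From V_H = IB/(n e t), B = V_H n e t / I.
B = (4.32×10⁻⁵)(7.17×10²⁷)(1.602×10⁻¹⁹)(1.06×10⁻⁴)/8.18 ≈ 0.643 T.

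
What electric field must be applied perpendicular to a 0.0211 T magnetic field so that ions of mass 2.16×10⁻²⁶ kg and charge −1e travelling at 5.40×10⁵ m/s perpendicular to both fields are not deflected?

E = 1.14×10⁴ V/m

For straight-line motion qE = qvB, so E = vB.
E = 5.40×10⁵ × 0.0211 = 1.14×10⁴ V/m.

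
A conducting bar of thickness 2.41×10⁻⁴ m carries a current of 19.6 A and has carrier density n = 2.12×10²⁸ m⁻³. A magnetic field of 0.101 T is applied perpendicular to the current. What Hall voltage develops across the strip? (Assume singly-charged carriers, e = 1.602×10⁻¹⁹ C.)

V_H = IB/(n e t).
V_H = (19.6)(0.101)/((2.12×10²⁸)(1.602×10⁻¹⁹)(2.41×10⁻⁴)) ≈ 2.42×10⁻⁶ V.

V_H ≈ 2.42×10⁻⁶ V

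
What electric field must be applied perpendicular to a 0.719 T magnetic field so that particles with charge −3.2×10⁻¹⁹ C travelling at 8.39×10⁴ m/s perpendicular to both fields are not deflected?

For straight-line motion qE = qvB, so E = vB.
E = 8.39×10⁴ × 0.719 = 6.03×10⁴ V/m.

E = 6.03×10⁴ V/m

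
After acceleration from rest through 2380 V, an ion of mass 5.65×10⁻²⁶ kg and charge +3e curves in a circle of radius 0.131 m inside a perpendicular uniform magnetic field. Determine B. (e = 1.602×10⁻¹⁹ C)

v = √(2|q|V/m) = √(2·4.806×10⁻¹⁹·2380/5.65×10⁻²⁶) ≈ 2.012×10⁵ m/s.
B = mv/(|q|r) = (5.65×10⁻²⁶)(2.012×10⁵)/((4.806×10⁻¹⁹)(0.131)) ≈ 0.181 T.

B ≈ 0.181 T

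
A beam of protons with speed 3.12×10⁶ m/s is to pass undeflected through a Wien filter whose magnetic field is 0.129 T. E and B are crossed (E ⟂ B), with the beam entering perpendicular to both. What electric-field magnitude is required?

E = 4.02×10⁵ V/m

For straight-line motion qE = qvB, so E = vB.
E = 3.12×10⁶ × 0.129 = 4.02×10⁵ V/m.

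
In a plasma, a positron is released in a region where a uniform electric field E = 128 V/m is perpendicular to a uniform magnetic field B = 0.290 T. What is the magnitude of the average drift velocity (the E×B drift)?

v_d ≈ 441 m/s

In crossed fields the guiding centre drifts at v_d = |E×B|/B² = E/B, independent of charge and mass.
v_d = 128/0.290 = 441 m/s.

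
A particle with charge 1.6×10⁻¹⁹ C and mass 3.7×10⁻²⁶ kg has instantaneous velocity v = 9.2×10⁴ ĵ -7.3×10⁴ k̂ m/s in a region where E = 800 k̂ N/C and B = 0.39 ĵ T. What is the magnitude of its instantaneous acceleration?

|a| ≈ 1.23×10¹¹ m/s²

v×B = (2.85×10⁴, 0, 0) N/C.
E + v×B = (2.85×10⁴, 0, 800) N/C.
F = q(E + v×B) = (1.6×10⁻¹⁹ C)·(2.85×10⁴, 0, 800) = (4.56×10⁻¹⁵, 0, 1.28×10⁻¹⁶) N.
|a| = |F|/m = 4.557×10⁻¹⁵/3.7×10⁻²⁶ ≈ 1.23×10¹¹ m/s².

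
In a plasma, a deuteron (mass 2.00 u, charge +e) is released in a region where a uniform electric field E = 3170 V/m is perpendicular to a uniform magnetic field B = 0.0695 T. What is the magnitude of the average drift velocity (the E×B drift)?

The steady drift has the magnetic force balancing the electric force, so v_d = E/B.
v_d = 3170/0.0695 = 4.56×10⁴ m/s.

v_d ≈ 4.56×10⁴ m/s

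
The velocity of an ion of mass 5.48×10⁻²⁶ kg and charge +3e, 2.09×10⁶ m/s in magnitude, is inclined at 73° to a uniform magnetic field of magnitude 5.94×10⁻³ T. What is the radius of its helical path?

r ≈ 38.4 m

v⊥ = v sinθ = 2.09×10⁶·sin73° ≈ 1.999×10⁶ m/s.
r = m v⊥/(|q|B) = (5.48×10⁻²⁶)(1.999×10⁶)/((4.806×10⁻¹⁹)(5.94×10⁻³)) ≈ 38.4 m.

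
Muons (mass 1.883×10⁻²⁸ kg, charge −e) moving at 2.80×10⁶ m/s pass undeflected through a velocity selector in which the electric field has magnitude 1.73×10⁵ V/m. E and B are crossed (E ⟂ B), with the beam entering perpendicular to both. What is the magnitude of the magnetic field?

B = 0.0618 T

Balance of forces in the selector: qE = qvB ⇒ B = E/v.
B = 1.73×10⁵/2.80×10⁶ = 0.0618 T.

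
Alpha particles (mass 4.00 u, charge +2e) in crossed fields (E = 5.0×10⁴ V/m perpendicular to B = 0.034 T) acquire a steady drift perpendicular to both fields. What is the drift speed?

v_d ≈ 1.5×10⁶ m/s

The steady drift has the magnetic force balancing the electric force, so v_d = E/B.
v_d = 5.0×10⁴/0.034 = 1.5×10⁶ m/s.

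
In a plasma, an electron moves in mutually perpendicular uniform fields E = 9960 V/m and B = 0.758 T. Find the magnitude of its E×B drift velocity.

v_d ≈ 1.31×10⁴ m/s

The steady drift has the magnetic force balancing the electric force, so v_d = E/B.
v_d = 9960/0.758 = 1.31×10⁴ m/s.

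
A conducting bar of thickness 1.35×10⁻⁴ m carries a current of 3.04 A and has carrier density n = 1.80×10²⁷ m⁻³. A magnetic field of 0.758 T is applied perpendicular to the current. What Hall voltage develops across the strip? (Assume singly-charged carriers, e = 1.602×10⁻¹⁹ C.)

V_H ≈ 5.92×10⁻⁵ V

V_H = IB/(n e t).
V_H = (3.04)(0.758)/((1.80×10²⁷)(1.602×10⁻¹⁹)(1.35×10⁻⁴)) ≈ 5.92×10⁻⁵ V.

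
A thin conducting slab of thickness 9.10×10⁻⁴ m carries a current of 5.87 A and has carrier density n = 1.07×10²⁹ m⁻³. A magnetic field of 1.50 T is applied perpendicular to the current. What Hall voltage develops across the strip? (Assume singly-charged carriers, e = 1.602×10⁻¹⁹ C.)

V_H ≈ 5.64×10⁻⁷ V

V_H = IB/(n e t).
V_H = (5.87)(1.50)/((1.07×10²⁹)(1.602×10⁻¹⁹)(9.10×10⁻⁴)) ≈ 5.64×10⁻⁷ V.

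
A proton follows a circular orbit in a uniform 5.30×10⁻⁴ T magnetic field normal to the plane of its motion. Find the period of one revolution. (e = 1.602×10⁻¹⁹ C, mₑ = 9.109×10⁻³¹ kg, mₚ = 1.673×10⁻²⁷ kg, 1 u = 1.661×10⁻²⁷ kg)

T ≈ 1.24×10⁻⁴ s

The cyclotron period depends only on m, q, B: T = 2πm/(|q|B).
T = 2π(1.673×10⁻²⁷)/((1.602×10⁻¹⁹)(5.30×10⁻⁴)) ≈ 1.24×10⁻⁴ s.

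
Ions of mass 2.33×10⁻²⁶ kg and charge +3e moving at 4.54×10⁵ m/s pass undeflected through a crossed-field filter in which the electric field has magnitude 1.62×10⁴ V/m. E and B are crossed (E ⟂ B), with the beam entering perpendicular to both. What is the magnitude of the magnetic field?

B = 0.0357 T

Balance of forces in the selector: qE = qvB ⇒ B = E/v.
B = 1.62×10⁴/4.54×10⁵ = 0.0357 T.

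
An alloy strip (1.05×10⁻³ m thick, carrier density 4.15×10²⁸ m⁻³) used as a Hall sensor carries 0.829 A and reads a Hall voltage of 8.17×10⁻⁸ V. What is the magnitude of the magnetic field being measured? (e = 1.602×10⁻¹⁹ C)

B ≈ 0.688 T

From V_H = IB/(n e t), B = V_H n e t / I.
B = (8.17×10⁻⁸)(4.15×10²⁸)(1.602×10⁻¹⁹)(1.05×10⁻³)/0.829 ≈ 0.688 T.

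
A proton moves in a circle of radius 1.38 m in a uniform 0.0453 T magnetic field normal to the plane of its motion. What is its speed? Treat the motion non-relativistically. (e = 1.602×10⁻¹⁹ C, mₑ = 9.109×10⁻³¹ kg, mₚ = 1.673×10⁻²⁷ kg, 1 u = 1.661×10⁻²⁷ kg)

v ≈ 5.99×10⁶ m/s

From |q|vB = mv²/r, v = |q|Br/m.
v = (1.602×10⁻¹⁹)(0.0453)(1.38)/1.673×10⁻²⁷ ≈ 5.99×10⁶ m/s.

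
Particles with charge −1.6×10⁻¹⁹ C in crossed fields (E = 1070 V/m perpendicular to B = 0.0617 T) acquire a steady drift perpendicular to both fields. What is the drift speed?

v_d ≈ 1.73×10⁴ m/s

In crossed fields the guiding centre drifts at v_d = |E×B|/B² = E/B, independent of charge and mass.
v_d = 1070/0.0617 = 1.73×10⁴ m/s.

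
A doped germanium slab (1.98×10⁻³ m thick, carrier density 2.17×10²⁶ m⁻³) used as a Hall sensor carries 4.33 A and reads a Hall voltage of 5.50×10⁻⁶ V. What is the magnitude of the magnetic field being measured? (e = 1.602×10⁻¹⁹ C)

B ≈ 0.0874 T

From V_H = IB/(n e t), B = V_H n e t / I.
B = (5.50×10⁻⁶)(2.17×10²⁶)(1.602×10⁻¹⁹)(1.98×10⁻³)/4.33 ≈ 0.0874 T.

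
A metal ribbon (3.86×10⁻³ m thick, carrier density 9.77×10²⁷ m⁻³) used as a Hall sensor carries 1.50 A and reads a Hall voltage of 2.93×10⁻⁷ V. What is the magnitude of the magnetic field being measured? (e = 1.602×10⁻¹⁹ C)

B ≈ 1.18 T

From V_H = IB/(n e t), B = V_H n e t / I.
B = (2.93×10⁻⁷)(9.77×10²⁷)(1.602×10⁻¹⁹)(3.86×10⁻³)/1.50 ≈ 1.18 T.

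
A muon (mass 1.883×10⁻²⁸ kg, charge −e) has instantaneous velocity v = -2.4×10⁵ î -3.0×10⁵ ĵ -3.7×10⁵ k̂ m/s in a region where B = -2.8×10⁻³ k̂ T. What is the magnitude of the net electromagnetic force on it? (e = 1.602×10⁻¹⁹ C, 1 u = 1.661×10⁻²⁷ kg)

v×B = (840, -672, 0) N/C.
F = q v×B = (−1.602×10⁻¹⁹ C)·(840, -672, 0) = (-1.35×10⁻¹⁶, 1.08×10⁻¹⁶, 0) N.
|F| = 1.72×10⁻¹⁶ N.

|F| ≈ 1.72×10⁻¹⁶ N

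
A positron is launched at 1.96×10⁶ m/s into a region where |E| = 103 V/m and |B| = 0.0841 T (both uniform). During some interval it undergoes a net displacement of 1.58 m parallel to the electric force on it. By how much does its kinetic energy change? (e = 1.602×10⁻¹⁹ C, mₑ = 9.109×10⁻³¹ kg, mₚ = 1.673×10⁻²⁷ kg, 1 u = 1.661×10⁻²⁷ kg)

The magnetic force is always ⟂ v and does no work; only the electric force changes KE.
ΔKE = F_E · d = |q|E d = (1.602×10⁻¹⁹)(103)(1.58) ≈ 2.61×10⁻¹⁷ J.

ΔKE ≈ 2.61×10⁻¹⁷ J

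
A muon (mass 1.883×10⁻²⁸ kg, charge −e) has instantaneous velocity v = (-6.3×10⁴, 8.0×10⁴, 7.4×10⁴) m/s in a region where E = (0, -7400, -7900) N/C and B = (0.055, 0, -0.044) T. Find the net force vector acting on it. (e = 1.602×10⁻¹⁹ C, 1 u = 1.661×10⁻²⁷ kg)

F ≈ (5.64×10⁻¹⁶, 9.78×10⁻¹⁶, 1.97×10⁻¹⁵) N

v×B = (-3520, 1300, -4400) N/C.
E + v×B = (-3520, -6100, -1.23×10⁴) N/C.
F = q(E + v×B) = (−1.602×10⁻¹⁹ C)·(-3520, -6100, -1.23×10⁴) = (5.64×10⁻¹⁶, 9.78×10⁻¹⁶, 1.97×10⁻¹⁵) N.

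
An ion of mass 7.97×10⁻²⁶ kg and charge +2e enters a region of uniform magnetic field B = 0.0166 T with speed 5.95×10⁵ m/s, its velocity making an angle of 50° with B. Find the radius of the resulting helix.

v⊥ = v sinθ = 5.95×10⁵·sin50° ≈ 4.558×10⁵ m/s.
r = m v⊥/(|q|B) = (7.97×10⁻²⁶)(4.558×10⁵)/((3.204×10⁻¹⁹)(0.0166)) ≈ 6.83 m.

r ≈ 6.83 m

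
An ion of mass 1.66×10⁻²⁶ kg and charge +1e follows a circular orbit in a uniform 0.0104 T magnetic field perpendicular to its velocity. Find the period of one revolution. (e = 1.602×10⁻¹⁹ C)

T ≈ 6.26×10⁻⁵ s

The cyclotron period depends only on m, q, B: T = 2πm/(|q|B).
T = 2π(1.66×10⁻²⁶)/((1.602×10⁻¹⁹)(0.0104)) ≈ 6.26×10⁻⁵ s.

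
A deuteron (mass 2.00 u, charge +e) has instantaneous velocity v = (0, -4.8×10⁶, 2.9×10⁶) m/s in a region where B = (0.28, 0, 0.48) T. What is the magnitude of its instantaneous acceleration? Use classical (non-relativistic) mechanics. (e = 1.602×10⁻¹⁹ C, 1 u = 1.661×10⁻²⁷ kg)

|a| ≈ 1.34×10¹⁴ m/s²

v×B = (-2.30×10⁶, 8.12×10⁵, 1.34×10⁶) N/C.
F = q v×B = (1.602×10⁻¹⁹ C)·(-2.30×10⁶, 8.12×10⁵, 1.34×10⁶) = (-3.69×10⁻¹³, 1.30×10⁻¹³, 2.15×10⁻¹³) N.
|a| = |F|/m = 4.467×10⁻¹³/3.322×10⁻²⁷ ≈ 1.34×10¹⁴ m/s².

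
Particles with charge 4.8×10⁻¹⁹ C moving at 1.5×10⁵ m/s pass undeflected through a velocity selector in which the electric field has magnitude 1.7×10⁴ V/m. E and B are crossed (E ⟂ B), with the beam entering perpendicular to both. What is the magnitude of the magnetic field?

Balance of forces in the selector: qE = qvB ⇒ B = E/v.
B = 1.7×10⁴/1.5×10⁵ = 0.11 T.

B = 0.11 T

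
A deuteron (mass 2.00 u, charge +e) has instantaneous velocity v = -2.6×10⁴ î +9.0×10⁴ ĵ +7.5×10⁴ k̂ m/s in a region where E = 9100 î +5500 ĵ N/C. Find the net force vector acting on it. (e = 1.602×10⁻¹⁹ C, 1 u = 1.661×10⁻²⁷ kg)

F ≈ (1.46×10⁻¹⁵, 8.81×10⁻¹⁶, 0) N

Only an electric field acts, so F = qE = (1.602×10⁻¹⁹ C)·(9100, 5500, 0) = (1.46×10⁻¹⁵, 8.81×10⁻¹⁶, 0) N.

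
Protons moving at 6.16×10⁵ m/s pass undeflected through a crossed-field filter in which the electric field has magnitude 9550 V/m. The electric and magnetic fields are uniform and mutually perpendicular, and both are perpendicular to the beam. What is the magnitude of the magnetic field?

B = 0.0155 T

Balance of forces in the selector: qE = qvB ⇒ B = E/v.
B = 9550/6.16×10⁵ = 0.0155 T.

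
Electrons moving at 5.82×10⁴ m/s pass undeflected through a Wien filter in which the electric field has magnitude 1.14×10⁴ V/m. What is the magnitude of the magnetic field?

Balance of forces in the selector: qE = qvB ⇒ B = E/v.
B = 1.14×10⁴/5.82×10⁴ = 0.196 T.

B = 0.196 T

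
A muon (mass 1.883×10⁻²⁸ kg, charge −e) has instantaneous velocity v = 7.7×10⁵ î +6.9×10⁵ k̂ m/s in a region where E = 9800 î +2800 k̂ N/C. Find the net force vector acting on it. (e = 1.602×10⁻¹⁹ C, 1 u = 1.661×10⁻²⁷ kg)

F ≈ (-1.57×10⁻¹⁵, 0, -4.49×10⁻¹⁶) N

Only an electric field acts, so F = qE = (−1.602×10⁻¹⁹ C)·(9800, 0, 2800) = (-1.57×10⁻¹⁵, 0, -4.49×10⁻¹⁶) N.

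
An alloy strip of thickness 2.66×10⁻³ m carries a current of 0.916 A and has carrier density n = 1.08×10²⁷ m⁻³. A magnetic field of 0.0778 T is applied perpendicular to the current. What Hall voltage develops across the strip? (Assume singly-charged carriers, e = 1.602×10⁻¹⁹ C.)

V_H = IB/(n e t).
V_H = (0.916)(0.0778)/((1.08×10²⁷)(1.602×10⁻¹⁹)(2.66×10⁻³)) ≈ 1.55×10⁻⁷ V.

V_H ≈ 1.55×10⁻⁷ V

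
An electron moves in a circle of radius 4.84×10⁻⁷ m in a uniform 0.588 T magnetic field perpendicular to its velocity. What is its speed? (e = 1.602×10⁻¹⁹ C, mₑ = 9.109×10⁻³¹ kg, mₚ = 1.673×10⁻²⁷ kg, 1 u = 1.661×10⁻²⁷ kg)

v ≈ 5.01×10⁴ m/s

From |q|vB = mv²/r, v = |q|Br/m.
v = (1.602×10⁻¹⁹)(0.588)(4.84×10⁻⁷)/9.109×10⁻³¹ ≈ 5.01×10⁴ m/s.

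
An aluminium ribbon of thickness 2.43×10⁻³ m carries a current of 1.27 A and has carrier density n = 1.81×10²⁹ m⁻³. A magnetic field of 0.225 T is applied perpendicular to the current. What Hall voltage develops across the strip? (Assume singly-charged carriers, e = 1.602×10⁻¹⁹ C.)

V_H ≈ 4.06×10⁻⁹ V

V_H = IB/(n e t).
V_H = (1.27)(0.225)/((1.81×10²⁹)(1.602×10⁻¹⁹)(2.43×10⁻³)) ≈ 4.06×10⁻⁹ V.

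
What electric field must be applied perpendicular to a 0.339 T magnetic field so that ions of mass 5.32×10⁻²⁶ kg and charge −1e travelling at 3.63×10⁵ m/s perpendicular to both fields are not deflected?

For straight-line motion qE = qvB, so E = vB.
E = 3.63×10⁵ × 0.339 = 1.23×10⁵ V/m.

E = 1.23×10⁵ V/m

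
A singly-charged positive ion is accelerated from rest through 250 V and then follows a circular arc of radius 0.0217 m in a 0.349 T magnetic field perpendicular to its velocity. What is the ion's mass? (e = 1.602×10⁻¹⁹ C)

Combine |q|V = ½mv² and r = mv/(|q|B): eliminate v to get m = qB²r²/(2V).
m = (1.602×10⁻¹⁹)(0.349)²(0.0217)²/(2·250) ≈ 1.84×10⁻²⁶ kg.

m ≈ 1.84×10⁻²⁶ kg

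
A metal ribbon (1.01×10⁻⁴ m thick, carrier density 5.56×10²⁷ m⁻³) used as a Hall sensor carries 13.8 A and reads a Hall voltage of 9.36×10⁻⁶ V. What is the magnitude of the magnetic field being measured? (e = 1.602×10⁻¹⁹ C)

B ≈ 0.0610 T

From V_H = IB/(n e t), B = V_H n e t / I.
B = (9.36×10⁻⁶)(5.56×10²⁷)(1.602×10⁻¹⁹)(1.01×10⁻⁴)/13.8 ≈ 0.0610 T.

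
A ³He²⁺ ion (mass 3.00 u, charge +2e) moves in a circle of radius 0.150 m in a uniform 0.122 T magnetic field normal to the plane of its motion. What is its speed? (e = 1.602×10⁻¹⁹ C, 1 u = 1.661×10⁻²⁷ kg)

From |q|vB = mv²/r, v = |q|Br/m.
v = (3.204×10⁻¹⁹)(0.122)(0.150)/4.983×10⁻²⁷ ≈ 1.18×10⁶ m/s.

v ≈ 1.18×10⁶ m/s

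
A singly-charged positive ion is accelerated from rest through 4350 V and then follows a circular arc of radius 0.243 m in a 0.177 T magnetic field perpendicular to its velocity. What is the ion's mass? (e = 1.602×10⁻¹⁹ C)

m ≈ 3.41×10⁻²⁶ kg

Combine |q|V = ½mv² and r = mv/(|q|B): eliminate v to get m = qB²r²/(2V).
m = (1.602×10⁻¹⁹)(0.177)²(0.243)²/(2·4350) ≈ 3.41×10⁻²⁶ kg.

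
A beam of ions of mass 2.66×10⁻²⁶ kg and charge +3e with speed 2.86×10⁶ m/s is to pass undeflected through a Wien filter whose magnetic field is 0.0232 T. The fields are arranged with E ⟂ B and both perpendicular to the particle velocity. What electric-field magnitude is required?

E = 6.64×10⁴ V/m

For straight-line motion qE = qvB, so E = vB.
E = 2.86×10⁶ × 0.0232 = 6.64×10⁴ V/m.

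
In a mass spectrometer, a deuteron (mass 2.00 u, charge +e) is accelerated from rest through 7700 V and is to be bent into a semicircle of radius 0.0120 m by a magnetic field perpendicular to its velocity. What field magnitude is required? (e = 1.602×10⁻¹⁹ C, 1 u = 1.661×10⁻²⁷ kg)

B ≈ 1.49 T

v = √(2|q|V/m) = √(2·1.602×10⁻¹⁹·7700/3.322×10⁻²⁷) ≈ 8.618×10⁵ m/s.
B = mv/(|q|r) = (3.322×10⁻²⁷)(8.618×10⁵)/((1.602×10⁻¹⁹)(0.0120)) ≈ 1.49 T.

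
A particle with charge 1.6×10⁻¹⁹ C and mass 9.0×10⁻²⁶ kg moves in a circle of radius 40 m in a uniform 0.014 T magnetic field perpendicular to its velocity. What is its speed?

v ≈ 1.0×10⁶ m/s

From |q|vB = mv²/r, v = |q|Br/m.
v = (1.6×10⁻¹⁹)(0.014)(40)/9.0×10⁻²⁶ ≈ 1.0×10⁶ m/s.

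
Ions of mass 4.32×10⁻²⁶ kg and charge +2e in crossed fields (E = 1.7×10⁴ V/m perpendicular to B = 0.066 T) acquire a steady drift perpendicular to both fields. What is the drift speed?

v_d ≈ 2.6×10⁵ m/s

The steady drift has the magnetic force balancing the electric force, so v_d = E/B.
v_d = 1.7×10⁴/0.066 = 2.6×10⁵ m/s.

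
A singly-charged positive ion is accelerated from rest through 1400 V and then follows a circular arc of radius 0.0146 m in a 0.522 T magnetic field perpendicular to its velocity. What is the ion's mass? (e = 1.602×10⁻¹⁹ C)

Combine |q|V = ½mv² and r = mv/(|q|B): eliminate v to get m = qB²r²/(2V).
m = (1.602×10⁻¹⁹)(0.522)²(0.0146)²/(2·1400) ≈ 3.32×10⁻²⁷ kg.

m ≈ 3.32×10⁻²⁷ kg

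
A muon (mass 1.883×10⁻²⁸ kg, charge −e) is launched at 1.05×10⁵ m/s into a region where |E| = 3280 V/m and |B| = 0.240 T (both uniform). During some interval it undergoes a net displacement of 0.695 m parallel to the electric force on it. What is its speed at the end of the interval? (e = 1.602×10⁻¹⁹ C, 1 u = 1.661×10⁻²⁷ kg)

v_f ≈ 1.97×10⁶ m/s

B does no work; ΔKE = |q|E d.
½mv_f² = ½mv₀² + |q|Ed = ½(1.883×10⁻²⁸)(1.05×10⁵)² + (1.602×10⁻¹⁹)(3280)(0.695) ≈ 1.038×10⁻¹⁸ J + 3.652×10⁻¹⁶ J ≈ 3.662×10⁻¹⁶ J.
v_f = √(2·3.662×10⁻¹⁶/1.883×10⁻²⁸) ≈ 1.97×10⁶ m/s.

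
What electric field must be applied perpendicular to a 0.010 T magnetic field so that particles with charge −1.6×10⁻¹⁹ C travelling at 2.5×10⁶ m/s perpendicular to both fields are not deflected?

E = 2.5×10⁴ V/m

For straight-line motion qE = qvB, so E = vB.
E = 2.5×10⁶ × 0.010 = 2.5×10⁴ V/m.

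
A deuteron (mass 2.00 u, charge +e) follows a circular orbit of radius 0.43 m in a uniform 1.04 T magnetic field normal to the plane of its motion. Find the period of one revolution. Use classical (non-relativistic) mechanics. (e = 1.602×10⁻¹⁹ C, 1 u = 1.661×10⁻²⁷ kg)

T ≈ 1.25×10⁻⁷ s

The cyclotron period depends only on m, q, B: T = 2πm/(|q|B).
T = 2π(3.322×10⁻²⁷)/((1.602×10⁻¹⁹)(1.04)) ≈ 1.25×10⁻⁷ s.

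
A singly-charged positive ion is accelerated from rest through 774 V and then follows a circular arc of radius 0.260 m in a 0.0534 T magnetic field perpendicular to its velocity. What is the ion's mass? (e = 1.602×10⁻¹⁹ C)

m ≈ 1.99×10⁻²⁶ kg

Combine |q|V = ½mv² and r = mv/(|q|B): eliminate v to get m = qB²r²/(2V).
m = (1.602×10⁻¹⁹)(0.0534)²(0.260)²/(2·774) ≈ 1.99×10⁻²⁶ kg.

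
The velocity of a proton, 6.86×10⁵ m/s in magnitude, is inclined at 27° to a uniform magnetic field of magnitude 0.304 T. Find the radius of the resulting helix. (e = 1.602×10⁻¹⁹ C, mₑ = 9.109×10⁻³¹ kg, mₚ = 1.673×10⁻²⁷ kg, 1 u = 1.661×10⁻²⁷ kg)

v⊥ = v sinθ = 6.86×10⁵·sin27° ≈ 3.114×10⁵ m/s.
r = m v⊥/(|q|B) = (1.673×10⁻²⁷)(3.114×10⁵)/((1.602×10⁻¹⁹)(0.304)) ≈ 0.0107 m.

r ≈ 0.0107 m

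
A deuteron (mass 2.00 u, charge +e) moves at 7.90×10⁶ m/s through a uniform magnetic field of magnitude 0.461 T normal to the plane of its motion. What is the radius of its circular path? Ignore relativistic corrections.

r ≈ 0.355 m

The magnetic force provides the centripetal force: |q|vB = mv²/r.
r = mv/(|q|B) = (3.322×10⁻²⁷)(7.90×10⁶)/((1.602×10⁻¹⁹)(0.461)) ≈ 0.355 m.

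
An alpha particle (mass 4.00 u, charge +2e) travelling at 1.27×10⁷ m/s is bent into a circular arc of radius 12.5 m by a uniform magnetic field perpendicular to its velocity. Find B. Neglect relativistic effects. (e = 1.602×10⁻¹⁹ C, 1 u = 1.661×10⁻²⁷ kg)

B ≈ 0.0211 T

From |q|vB = mv²/r, B = mv/(|q|r).
B = (6.644×10⁻²⁷)(1.27×10⁷)/((3.204×10⁻¹⁹)(12.5)) ≈ 0.0211 T.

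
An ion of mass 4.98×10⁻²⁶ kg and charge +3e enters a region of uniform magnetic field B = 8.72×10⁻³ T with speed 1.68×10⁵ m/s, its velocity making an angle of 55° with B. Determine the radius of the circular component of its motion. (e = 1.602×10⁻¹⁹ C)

v⊥ = v sinθ = 1.68×10⁵·sin55° ≈ 1.376×10⁵ m/s.
r = m v⊥/(|q|B) = (4.98×10⁻²⁶)(1.376×10⁵)/((4.806×10⁻¹⁹)(8.72×10⁻³)) ≈ 1.64 m.

r ≈ 1.64 m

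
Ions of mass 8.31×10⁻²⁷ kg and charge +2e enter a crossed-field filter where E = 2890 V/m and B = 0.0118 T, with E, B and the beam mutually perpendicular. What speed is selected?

For undeflected motion the electric and magnetic forces balance: qE = qvB.
v = E/B = 2890/0.0118 = 2.45×10⁵ m/s.

v = 2.45×10⁵ m/s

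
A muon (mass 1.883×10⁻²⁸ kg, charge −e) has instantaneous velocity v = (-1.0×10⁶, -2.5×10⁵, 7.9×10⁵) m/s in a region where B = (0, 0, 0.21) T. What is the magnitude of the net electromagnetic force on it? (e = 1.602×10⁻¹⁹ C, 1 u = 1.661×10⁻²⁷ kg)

|F| ≈ 3.47×10⁻¹⁴ N

v×B = (-5.25×10⁴, 2.10×10⁵, 0) N/C.
F = q v×B = (−1.602×10⁻¹⁹ C)·(-5.25×10⁴, 2.10×10⁵, 0) = (8.41×10⁻¹⁵, -3.36×10⁻¹⁴, 0) N.
|F| = 3.47×10⁻¹⁴ N.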